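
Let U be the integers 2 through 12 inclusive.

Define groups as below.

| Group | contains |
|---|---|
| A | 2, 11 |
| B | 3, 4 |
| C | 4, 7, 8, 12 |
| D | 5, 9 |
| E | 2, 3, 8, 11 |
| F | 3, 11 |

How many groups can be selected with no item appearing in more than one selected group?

3

A, C, D are pairwise disjoint (A={2,11}; C={4,7,8,12}; D={5,9}).
Every remaining group overlaps one of these, and no 4 of the listed groups are pairwise disjoint, so 3 is the maximum.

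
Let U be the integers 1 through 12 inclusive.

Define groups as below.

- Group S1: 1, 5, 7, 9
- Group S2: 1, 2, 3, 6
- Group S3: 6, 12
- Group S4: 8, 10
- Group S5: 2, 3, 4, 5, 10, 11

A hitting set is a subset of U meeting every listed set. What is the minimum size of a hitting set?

3

H = {6, 7, 10} meets every group (each contains at least one member of H), and |H| = 3.
The groups S1, S3, S4 are pairwise disjoint, so any hitting set needs a separate element for each — at least 3. Hence 3 is optimal.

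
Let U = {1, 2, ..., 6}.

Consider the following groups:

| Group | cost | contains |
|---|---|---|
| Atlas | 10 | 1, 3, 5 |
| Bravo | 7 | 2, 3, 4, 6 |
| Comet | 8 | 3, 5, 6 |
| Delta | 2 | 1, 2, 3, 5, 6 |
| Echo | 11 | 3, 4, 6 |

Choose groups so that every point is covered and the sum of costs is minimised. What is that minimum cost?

9

Bravo, Delta together cover every point (Bravo ∪ Delta = {1, 2, 3, 4, 5, 6}); total cost 7 + 2 = 9.
No covering selection has total cost below 9.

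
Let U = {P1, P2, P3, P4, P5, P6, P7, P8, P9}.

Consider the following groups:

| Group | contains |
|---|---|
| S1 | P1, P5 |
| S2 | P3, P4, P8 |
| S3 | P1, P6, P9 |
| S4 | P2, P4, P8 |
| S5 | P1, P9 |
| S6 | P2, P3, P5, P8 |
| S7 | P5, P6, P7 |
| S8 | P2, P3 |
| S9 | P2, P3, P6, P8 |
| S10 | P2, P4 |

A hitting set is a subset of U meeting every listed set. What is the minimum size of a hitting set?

4

Take H = {P1, P2, P4, P6}. Each listed group contains at least one of these, so H is a hitting set of size 4.
No choice of 3 items meets every group, so 4 is the minimum.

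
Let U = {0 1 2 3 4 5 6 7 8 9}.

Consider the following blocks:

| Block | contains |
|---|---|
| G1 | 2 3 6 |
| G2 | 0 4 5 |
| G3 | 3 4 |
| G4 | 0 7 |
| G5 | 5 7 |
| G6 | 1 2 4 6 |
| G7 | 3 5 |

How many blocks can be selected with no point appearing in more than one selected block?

3

G4, G6, G7 are pairwise disjoint (G4={0,7}; G6={1,2,4,6}; G7={3,5}).
Every remaining block overlaps one of these, and no 4 of the listed blocks are pairwise disjoint, so 3 is the maximum.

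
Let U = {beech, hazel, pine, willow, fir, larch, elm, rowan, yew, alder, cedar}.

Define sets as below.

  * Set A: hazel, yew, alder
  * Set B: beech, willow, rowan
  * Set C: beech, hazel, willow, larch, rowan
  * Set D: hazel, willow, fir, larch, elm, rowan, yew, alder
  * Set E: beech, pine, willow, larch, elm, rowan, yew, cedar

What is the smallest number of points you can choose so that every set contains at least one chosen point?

Take H = {willow, alder}. Each listed set contains at least one of these, so H is a hitting set of size 2.
The sets A, B are pairwise disjoint, so any hitting set needs a separate point for each — at least 2. Hence 2 is optimal.

2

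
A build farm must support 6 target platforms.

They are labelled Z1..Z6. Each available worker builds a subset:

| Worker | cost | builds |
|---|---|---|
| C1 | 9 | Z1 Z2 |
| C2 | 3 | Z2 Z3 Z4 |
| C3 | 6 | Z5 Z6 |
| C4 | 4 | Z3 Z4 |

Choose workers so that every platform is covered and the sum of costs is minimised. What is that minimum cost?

C1, C2, C3 together cover every platform (C1 ∪ C2 ∪ C3 = {Z1, Z2, Z3, Z4, Z5, Z6}); total cost 9 + 3 + 6 = 18.
No covering selection has total cost below 18.

18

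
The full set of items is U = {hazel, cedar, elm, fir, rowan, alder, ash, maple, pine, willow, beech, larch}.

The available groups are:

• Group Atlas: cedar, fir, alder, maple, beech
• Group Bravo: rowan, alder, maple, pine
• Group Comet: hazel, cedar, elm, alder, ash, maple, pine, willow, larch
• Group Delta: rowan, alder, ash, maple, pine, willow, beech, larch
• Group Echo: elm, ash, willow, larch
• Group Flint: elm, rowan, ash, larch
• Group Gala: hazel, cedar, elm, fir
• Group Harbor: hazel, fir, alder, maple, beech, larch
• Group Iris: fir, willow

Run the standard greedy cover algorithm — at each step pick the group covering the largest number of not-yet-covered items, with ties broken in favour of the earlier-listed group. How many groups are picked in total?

Greedy: pick Comet (covers 9 new) → pick Atlas (covers 2 new) → pick Bravo (covers 1 new). Total picks: 3.
(The true minimum cover uses only 2 groups, so greedy is not optimal here.)

3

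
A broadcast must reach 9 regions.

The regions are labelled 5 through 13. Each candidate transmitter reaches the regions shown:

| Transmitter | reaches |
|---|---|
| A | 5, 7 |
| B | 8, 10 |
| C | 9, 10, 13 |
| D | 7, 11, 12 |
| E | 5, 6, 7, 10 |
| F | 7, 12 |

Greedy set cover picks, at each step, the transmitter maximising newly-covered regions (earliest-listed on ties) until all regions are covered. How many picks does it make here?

Greedy: pick E (covers 4 new) → pick C (covers 2 new) → pick D (covers 2 new) → pick B (covers 1 new). Total picks: 4.

4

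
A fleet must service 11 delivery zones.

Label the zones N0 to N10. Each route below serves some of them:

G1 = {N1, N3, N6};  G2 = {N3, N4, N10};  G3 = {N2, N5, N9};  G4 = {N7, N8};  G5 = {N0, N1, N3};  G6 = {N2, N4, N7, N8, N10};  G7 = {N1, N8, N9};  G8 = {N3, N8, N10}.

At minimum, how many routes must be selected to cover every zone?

G1 and G3 and G5 and G6 together: G1 ∪ G3 ∪ G5 ∪ G6 = {N0, N1, N2, N3, N4, N5, N6, N7, N8, N9, N10} — every zone is covered.
No 3 of the 8 routes cover everything (all 56 combinations miss at least one zone), so 4 is optimal.

4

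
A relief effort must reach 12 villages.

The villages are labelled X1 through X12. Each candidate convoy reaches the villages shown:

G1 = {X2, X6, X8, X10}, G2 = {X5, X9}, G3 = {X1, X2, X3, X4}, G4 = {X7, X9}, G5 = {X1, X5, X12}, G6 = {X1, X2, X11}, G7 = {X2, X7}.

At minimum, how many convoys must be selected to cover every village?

5

Take {G1, G3, G4, G5, G6}. Their union is {X1, X2, X3, X4, X5, X6, X7, X8, X9, X10, X11, X12}, which is all 12 villages.
No 4 of the 7 convoys cover everything (all 35 combinations miss at least one village), so 5 is optimal.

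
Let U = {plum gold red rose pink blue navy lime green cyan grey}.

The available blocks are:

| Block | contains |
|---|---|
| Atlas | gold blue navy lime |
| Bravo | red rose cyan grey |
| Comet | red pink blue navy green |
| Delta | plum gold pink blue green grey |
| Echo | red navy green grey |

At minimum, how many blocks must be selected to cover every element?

3

Take {Atlas, Bravo, Delta}. Their union is {plum, gold, red, rose, pink, blue, navy, lime, green, cyan, grey}, which is all 11 elements.
Only Delta contains plum, so Delta is forced; the remaining 5 elements need at least 2 more blocks (each remaining block adds at most 3) — so at least 3 blocks are needed, and 3 is optimal.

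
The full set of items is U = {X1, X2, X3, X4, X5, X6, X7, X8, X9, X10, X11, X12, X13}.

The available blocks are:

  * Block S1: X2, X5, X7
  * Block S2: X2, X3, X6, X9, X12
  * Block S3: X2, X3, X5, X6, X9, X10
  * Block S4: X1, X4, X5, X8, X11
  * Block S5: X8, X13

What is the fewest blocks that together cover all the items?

5

Take {S1, S2, S3, S4, S5}. Their union is {X1, X2, X3, X4, X5, X6, X7, X8, X9, X10, X11, X12, X13}, which is all 13 items.
No 4 of the 5 blocks cover everything (all 5 combinations miss at least one item), so 5 is optimal.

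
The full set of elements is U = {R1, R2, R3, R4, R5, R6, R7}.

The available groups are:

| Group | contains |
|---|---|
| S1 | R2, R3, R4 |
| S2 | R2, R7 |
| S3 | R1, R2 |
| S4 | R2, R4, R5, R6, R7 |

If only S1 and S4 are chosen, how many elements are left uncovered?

1

Union of S1, S4 = {R2, R3, R4, R5, R6, R7}.
Not covered: R1 — 1 element.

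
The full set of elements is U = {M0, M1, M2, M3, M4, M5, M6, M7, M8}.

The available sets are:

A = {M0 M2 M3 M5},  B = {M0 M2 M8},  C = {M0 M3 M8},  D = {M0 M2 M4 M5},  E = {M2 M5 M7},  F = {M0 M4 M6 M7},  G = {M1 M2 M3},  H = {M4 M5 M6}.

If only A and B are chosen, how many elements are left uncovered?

4

Union of A, B = {M0, M2, M3, M5, M8}.
Not covered: M1, M4, M6, M7 — 4 elements.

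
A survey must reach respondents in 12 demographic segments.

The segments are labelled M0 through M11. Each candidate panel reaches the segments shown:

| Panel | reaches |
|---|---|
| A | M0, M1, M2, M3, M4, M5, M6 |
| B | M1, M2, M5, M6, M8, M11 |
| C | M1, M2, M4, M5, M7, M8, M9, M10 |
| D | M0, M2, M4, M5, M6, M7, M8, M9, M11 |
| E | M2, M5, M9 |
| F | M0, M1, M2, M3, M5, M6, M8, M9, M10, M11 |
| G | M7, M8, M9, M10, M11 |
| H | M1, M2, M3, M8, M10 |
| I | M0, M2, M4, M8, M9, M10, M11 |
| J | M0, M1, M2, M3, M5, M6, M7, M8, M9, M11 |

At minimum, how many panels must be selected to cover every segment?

Take {D, H}. Their union is {M0, M1, M2, M3, M4, M5, M6, M7, M8, M9, M10, M11}, which is all 12 segments.
No single panel has all 12 segments (the largest, F, has 10), so 2 is optimal.

2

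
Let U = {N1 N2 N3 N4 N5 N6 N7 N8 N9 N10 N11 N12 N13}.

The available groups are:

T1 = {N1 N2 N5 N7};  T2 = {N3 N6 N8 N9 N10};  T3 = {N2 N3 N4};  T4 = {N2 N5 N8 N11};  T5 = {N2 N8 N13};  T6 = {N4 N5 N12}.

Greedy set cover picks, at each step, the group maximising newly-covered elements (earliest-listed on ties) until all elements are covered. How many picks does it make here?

5

Greedy: pick T2 (covers 5 new) → pick T1 (covers 4 new) → pick T6 (covers 2 new) → pick T4 (covers 1 new) → pick T5 (covers 1 new). Total picks: 5.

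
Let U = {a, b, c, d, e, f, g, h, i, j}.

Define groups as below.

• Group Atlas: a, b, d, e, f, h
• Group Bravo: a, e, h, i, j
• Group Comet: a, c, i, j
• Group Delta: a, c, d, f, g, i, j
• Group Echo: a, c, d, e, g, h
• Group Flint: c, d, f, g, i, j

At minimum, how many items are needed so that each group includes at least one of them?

The 2 items {d, i} hit every group.
No single item lies in every group, so at least 2 are needed and 2 is optimal.

2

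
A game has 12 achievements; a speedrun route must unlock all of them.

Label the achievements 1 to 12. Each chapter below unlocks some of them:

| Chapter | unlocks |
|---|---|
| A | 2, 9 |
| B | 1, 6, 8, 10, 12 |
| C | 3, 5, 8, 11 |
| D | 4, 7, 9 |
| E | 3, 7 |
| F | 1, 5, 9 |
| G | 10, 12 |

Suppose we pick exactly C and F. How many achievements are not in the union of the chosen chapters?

6

Union of C, F = {1, 3, 5, 8, 9, 11}.
Not covered: 2, 4, 6, 7, 10, 12 — 6 achievements.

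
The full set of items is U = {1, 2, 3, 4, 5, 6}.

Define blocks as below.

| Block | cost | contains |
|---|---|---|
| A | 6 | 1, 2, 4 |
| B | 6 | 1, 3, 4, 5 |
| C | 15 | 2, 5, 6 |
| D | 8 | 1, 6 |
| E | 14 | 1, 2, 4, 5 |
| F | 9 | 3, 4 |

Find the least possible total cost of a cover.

20

A, B, D together cover every item (A ∪ B ∪ D = {1, 2, 3, 4, 5, 6}); total cost 6 + 6 + 8 = 20.
No covering selection has total cost below 20.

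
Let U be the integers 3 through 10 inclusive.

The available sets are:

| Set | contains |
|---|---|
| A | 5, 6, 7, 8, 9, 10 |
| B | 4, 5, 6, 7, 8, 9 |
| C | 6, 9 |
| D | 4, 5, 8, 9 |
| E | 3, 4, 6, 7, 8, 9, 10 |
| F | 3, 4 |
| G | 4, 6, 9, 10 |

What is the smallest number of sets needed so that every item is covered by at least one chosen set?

Take {B, E}. Their union is {3, 4, 5, 6, 7, 8, 9, 10}, which is all 8 items.
No single set has all 8 items (the largest, E, has 7), so 2 is optimal.

2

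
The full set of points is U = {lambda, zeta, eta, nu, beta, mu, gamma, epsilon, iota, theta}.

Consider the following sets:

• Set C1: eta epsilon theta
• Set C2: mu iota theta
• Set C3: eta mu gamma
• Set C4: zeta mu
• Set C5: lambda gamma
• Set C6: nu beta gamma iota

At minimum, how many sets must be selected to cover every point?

4

C1, C4, C5, and C6 cover everything between them: the union {lambda, zeta, eta, nu, beta, mu, gamma, epsilon, iota, theta} is all of U.
Only C5 contains lambda, so C5 is forced; the remaining 8 points need at least 3 more sets (each remaining set adds at most 3) — so at least 4 sets are needed, and 4 is optimal.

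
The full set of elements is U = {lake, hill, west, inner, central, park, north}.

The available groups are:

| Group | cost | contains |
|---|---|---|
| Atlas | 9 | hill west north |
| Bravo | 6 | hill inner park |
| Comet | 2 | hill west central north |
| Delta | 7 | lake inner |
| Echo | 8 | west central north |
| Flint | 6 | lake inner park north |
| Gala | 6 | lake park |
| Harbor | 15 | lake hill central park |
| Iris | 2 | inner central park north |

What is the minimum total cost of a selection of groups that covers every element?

8

Comet, Flint together cover every element (Comet ∪ Flint = {lake, hill, west, inner, central, park, north}); total cost 2 + 6 = 8.
The greedy pick Comet, Iris, Flint costs 10; no covering selection beats 8.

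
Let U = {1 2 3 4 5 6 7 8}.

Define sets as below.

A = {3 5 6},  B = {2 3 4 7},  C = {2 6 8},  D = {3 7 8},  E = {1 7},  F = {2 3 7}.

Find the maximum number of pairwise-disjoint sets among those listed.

A, E are pairwise disjoint (A={3,5,6}; E={1,7}).
Every remaining set overlaps one of these, and no 3 of the listed sets are pairwise disjoint, so 2 is the maximum.

2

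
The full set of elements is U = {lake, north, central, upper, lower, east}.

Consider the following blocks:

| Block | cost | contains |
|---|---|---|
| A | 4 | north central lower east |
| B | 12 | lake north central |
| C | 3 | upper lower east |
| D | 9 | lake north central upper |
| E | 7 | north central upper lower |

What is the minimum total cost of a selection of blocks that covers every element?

12

C, D together cover every element (C ∪ D = {lake, north, central, upper, lower, east}); total cost 3 + 9 = 12.
The greedy pick A, C, D costs 16; no covering selection beats 12.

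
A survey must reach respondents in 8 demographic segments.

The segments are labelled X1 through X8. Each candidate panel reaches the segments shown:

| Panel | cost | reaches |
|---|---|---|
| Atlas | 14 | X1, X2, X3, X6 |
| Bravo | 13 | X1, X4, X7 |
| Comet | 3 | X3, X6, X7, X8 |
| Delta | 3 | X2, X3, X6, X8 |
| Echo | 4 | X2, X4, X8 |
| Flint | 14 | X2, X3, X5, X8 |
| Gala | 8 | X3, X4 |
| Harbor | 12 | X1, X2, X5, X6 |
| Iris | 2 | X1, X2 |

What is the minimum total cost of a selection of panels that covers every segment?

Comet, Echo, Harbor together cover every segment (Comet ∪ Echo ∪ Harbor = {X1, X2, X3, X4, X5, X6, X7, X8}); total cost 3 + 4 + 12 = 19.
The greedy pick Comet, Iris, Echo, Harbor costs 21; no covering selection beats 19.

19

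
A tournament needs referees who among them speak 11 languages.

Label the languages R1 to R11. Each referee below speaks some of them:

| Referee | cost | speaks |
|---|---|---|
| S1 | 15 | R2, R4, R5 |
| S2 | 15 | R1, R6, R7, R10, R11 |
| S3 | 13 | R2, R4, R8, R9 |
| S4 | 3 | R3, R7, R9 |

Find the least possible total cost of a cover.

46

S1, S2, S3, S4 together cover every language (S1 ∪ S2 ∪ S3 ∪ S4 = {R1, R2, R3, R4, R5, R6, R7, R8, R9, R10, R11}); total cost 15 + 15 + 13 + 3 = 46.
No covering selection has total cost below 46.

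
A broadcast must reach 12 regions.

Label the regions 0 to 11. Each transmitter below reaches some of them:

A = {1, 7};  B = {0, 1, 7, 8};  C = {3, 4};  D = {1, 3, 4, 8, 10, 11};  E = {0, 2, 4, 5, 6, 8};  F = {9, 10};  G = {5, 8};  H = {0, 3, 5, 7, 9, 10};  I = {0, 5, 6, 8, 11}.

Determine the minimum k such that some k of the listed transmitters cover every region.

3

Take {D, E, H}. Their union is {0, 1, 2, 3, 4, 5, 6, 7, 8, 9, 10, 11}, which is all 12 regions.
Only E contains 2, so E is forced; the remaining 6 regions need at least 2 more transmitters (each remaining transmitter adds at most 4) — so at least 3 transmitters are needed, and 3 is optimal.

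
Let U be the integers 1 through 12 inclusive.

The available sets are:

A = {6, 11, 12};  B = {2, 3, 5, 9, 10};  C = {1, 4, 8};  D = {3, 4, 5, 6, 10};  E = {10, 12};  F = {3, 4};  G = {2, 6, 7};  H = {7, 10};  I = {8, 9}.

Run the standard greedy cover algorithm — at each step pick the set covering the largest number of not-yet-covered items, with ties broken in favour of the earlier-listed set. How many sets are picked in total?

4

Greedy: pick B (covers 5 new) → pick A (covers 3 new) → pick C (covers 3 new) → pick G (covers 1 new). Total picks: 4.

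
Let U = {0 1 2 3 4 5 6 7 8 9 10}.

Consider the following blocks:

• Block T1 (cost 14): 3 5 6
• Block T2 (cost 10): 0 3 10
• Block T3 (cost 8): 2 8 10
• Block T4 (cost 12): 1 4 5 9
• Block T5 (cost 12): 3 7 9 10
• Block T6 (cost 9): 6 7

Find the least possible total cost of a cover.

T2, T3, T4, T6 together cover every item (T2 ∪ T3 ∪ T4 ∪ T6 = {0, 1, 2, 3, 4, 5, 6, 7, 8, 9, 10}); total cost 10 + 8 + 12 + 9 = 39.
No covering selection has total cost below 39.

39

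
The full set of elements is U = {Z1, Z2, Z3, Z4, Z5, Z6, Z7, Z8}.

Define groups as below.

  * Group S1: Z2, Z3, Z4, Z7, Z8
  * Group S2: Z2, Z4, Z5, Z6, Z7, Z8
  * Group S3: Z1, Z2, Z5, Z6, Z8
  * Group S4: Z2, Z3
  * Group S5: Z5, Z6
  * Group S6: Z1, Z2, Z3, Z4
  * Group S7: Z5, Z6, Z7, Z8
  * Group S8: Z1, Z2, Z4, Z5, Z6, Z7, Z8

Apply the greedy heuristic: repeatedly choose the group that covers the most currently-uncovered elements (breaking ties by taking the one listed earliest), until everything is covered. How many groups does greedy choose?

2

Greedy: pick S8 (covers 7 new) → pick S1 (covers 1 new). Total picks: 2.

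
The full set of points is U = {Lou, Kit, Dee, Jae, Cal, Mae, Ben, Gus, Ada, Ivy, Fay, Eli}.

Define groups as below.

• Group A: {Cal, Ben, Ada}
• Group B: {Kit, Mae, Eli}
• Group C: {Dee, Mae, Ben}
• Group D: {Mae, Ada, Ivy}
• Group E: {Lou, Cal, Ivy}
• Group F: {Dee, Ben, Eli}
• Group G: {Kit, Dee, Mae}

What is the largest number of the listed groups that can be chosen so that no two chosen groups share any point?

A, B are pairwise disjoint (A={Cal,Ben,Ada}; B={Kit,Mae,Eli}).
Every remaining group overlaps one of these, and no 3 of the listed groups are pairwise disjoint, so 2 is the maximum.

2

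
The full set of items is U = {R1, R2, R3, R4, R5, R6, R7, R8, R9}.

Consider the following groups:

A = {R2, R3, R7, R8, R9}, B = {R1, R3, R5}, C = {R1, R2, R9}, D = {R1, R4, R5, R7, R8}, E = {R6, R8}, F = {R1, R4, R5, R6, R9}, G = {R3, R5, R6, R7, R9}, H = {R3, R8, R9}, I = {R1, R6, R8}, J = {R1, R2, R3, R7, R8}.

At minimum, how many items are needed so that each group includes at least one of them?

3

The 3 items {R1, R6, R8} hit every group.
No choice of 2 items meets every group, so 3 is the minimum.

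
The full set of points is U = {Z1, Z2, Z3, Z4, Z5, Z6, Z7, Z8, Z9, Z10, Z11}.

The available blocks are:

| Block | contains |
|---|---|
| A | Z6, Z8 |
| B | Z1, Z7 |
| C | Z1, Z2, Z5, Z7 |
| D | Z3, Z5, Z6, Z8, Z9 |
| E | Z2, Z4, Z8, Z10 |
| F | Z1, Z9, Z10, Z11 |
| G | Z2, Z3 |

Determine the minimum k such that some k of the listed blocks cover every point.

4

Take {B, D, E, F}. Their union is {Z1, Z2, Z3, Z4, Z5, Z6, Z7, Z8, Z9, Z10, Z11}, which is all 11 points.
No 3 of the 7 blocks cover everything (all 35 combinations miss at least one point), so 4 is optimal.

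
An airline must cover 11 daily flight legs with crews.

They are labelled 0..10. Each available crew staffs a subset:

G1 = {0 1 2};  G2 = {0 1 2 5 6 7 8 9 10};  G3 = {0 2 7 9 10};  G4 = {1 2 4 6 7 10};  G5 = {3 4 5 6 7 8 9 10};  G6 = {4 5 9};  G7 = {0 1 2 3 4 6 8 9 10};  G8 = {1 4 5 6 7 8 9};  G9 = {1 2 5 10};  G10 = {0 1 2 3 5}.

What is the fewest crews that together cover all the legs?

2

Take {G5, G7}. Their union is {0, 1, 2, 3, 4, 5, 6, 7, 8, 9, 10}, which is all 11 legs.
No single crew has all 11 legs (the largest, G2, has 9), so 2 is optimal.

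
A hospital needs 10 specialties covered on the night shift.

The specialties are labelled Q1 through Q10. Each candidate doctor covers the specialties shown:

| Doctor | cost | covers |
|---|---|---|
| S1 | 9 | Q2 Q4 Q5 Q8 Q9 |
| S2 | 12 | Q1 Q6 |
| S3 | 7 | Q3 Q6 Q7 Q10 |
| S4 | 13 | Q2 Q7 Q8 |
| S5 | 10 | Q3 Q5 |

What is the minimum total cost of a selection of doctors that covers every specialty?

S1, S2, S3 together cover every specialty (S1 ∪ S2 ∪ S3 = {Q1, Q2, Q3, Q4, Q5, Q6, Q7, Q8, Q9, Q10}); total cost 9 + 12 + 7 = 28.
No covering selection has total cost below 28.

28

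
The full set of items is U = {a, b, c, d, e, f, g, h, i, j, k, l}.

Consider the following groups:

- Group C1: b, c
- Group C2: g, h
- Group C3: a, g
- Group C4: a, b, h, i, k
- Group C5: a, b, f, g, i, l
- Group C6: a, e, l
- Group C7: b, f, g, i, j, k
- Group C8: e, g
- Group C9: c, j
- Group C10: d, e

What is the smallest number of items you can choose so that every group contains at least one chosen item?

4

T = {a, c, d, g} meets every group (each contains at least one member of T), and |T| = 4.
No choice of 3 items meets every group, so 4 is the minimum.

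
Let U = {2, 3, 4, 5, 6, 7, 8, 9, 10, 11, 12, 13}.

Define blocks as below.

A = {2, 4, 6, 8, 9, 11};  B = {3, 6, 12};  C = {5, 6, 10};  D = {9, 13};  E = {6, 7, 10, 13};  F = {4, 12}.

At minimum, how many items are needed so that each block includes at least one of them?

H = {4, 6, 9} meets every block (each contains at least one member of H), and |H| = 3.
The blocks C, D, F are pairwise disjoint, so any hitting set needs a separate item for each — at least 3. Hence 3 is optimal.

3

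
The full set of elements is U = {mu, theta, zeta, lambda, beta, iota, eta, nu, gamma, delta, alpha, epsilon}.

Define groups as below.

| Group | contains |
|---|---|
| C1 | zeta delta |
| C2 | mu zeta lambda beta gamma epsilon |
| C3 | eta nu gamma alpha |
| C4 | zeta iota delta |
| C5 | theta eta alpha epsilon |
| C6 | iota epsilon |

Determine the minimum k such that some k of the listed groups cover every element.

4

C2 and C3 and C4 and C5 together: C2 ∪ C3 ∪ C4 ∪ C5 = {mu, theta, zeta, lambda, beta, iota, eta, nu, gamma, delta, alpha, epsilon} — every element is covered.
No 3 of the 6 groups cover everything (all 20 combinations miss at least one element), so 4 is optimal.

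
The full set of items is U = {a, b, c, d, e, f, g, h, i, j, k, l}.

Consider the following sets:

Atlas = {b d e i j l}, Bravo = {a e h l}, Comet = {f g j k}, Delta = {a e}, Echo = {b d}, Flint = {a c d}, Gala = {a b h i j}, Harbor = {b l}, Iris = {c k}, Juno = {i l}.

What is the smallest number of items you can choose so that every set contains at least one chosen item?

4

T = {a, b, k, l} meets every set (each contains at least one member of T), and |T| = 4.
The sets Comet, Delta, Echo, Juno are pairwise disjoint, so any hitting set needs a separate item for each — at least 4. Hence 4 is optimal.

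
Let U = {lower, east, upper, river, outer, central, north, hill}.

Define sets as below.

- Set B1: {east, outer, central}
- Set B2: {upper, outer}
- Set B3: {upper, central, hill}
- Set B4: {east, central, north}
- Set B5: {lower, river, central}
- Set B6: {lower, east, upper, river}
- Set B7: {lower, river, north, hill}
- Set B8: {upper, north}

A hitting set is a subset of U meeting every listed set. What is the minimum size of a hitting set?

H = {lower, east, upper} meets every set (each contains at least one member of H), and |H| = 3.
No choice of 2 items meets every set, so 3 is the minimum.

3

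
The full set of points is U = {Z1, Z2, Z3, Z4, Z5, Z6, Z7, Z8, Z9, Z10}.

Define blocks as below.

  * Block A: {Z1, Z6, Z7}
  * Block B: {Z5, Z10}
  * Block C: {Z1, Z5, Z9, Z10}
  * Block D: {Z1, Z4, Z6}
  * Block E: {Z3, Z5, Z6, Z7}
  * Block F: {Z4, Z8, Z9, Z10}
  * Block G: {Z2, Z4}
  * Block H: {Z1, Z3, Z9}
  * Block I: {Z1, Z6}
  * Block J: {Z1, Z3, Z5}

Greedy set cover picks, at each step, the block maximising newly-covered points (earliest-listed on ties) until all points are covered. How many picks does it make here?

Greedy: pick C (covers 4 new) → pick E (covers 3 new) → pick F (covers 2 new) → pick G (covers 1 new). Total picks: 4.

4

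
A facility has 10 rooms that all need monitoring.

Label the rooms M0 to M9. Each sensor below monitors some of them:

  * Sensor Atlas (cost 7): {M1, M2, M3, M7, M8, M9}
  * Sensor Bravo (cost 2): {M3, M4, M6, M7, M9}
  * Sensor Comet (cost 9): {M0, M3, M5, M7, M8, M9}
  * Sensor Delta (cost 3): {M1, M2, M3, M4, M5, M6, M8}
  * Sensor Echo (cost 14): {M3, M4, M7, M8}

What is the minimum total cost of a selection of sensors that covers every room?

12

Comet, Delta together cover every room (Comet ∪ Delta = {M0, M1, M2, M3, M4, M5, M6, M7, M8, M9}); total cost 9 + 3 = 12.
The greedy pick Bravo, Delta, Comet costs 14; no covering selection beats 12.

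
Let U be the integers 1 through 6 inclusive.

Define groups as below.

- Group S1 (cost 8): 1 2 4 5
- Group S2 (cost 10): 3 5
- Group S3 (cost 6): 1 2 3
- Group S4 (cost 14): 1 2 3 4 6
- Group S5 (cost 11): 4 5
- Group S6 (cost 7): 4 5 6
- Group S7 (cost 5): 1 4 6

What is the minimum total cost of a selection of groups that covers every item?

13

S3, S6 together cover every item (S3 ∪ S6 = {1, 2, 3, 4, 5, 6}); total cost 6 + 7 = 13.
The greedy pick S7, S3, S6 costs 18; no covering selection beats 13.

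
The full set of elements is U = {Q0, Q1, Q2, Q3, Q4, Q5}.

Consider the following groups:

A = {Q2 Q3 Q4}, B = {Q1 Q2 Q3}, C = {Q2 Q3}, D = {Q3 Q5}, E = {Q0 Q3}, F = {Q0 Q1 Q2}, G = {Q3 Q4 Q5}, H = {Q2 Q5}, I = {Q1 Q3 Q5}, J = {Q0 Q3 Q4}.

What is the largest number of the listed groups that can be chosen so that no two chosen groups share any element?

2

F, G are pairwise disjoint (F={Q0,Q1,Q2}; G={Q3,Q4,Q5}).
Every remaining group overlaps one of these, and no 3 of the listed groups are pairwise disjoint, so 2 is the maximum.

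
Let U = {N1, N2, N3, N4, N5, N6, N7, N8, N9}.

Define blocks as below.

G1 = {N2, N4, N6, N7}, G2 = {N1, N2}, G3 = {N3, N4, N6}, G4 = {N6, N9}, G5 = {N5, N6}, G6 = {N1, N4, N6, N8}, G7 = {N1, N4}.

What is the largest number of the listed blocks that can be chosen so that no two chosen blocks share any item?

2

G2, G5 are pairwise disjoint (G2={N1,N2}; G5={N5,N6}).
Every remaining block overlaps one of these, and no 3 of the listed blocks are pairwise disjoint, so 2 is the maximum.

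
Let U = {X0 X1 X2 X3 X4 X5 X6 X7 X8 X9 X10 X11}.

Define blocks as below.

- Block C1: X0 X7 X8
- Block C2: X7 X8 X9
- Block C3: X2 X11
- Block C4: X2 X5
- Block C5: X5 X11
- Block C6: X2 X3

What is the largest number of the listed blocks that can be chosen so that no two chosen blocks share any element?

3

C2, C5, C6 are pairwise disjoint (C2={X7,X8,X9}; C5={X5,X11}; C6={X2,X3}).
Every remaining block overlaps one of these, and no 4 of the listed blocks are pairwise disjoint, so 3 is the maximum.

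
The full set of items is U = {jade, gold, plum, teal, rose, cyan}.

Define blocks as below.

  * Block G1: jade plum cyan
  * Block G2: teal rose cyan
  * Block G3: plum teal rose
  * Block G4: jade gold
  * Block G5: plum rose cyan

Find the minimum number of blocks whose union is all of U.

G3 and G4 and G5 together: G3 ∪ G4 ∪ G5 = {jade, gold, plum, teal, rose, cyan} — every item is covered.
Only G4 contains gold, so G4 is forced; the remaining 4 items need at least 2 more blocks (each remaining block adds at most 3) — so at least 3 blocks are needed, and 3 is optimal.

3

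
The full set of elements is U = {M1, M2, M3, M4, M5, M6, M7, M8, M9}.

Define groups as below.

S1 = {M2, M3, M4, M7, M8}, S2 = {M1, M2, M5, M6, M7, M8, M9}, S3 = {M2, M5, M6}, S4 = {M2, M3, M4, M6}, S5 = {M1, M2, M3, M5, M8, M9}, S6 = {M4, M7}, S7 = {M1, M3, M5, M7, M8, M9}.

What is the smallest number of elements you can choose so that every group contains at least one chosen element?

2

H = {M2, M7} meets every group (each contains at least one member of H), and |H| = 2.
The groups S3, S6 are pairwise disjoint, so any hitting set needs a separate element for each — at least 2. Hence 2 is optimal.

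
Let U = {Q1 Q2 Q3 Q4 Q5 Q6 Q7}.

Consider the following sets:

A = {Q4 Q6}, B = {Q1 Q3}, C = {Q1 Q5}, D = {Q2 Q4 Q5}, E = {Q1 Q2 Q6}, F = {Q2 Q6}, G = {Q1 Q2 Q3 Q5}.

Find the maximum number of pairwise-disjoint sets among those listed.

2

C, F are pairwise disjoint (C={Q1,Q5}; F={Q2,Q6}).
Every remaining set overlaps one of these, and no 3 of the listed sets are pairwise disjoint, so 2 is the maximum.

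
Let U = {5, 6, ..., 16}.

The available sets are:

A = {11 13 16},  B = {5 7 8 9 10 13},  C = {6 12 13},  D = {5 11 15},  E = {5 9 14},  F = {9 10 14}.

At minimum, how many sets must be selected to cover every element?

Take {A, B, C, D, F}. Their union is {5, 6, 7, 8, 9, 10, 11, 12, 13, 14, 15, 16}, which is all 12 elements.
No 4 of the 6 sets cover everything (all 15 combinations miss at least one element), so 5 is optimal.

5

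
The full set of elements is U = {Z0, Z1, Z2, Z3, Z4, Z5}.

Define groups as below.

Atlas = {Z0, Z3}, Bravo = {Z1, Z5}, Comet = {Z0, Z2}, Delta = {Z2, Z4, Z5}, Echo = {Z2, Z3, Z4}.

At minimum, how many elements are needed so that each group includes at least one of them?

3

The 3 elements {Z0, Z4, Z5} hit every group.
No choice of 2 elements meets every group, so 3 is the minimum.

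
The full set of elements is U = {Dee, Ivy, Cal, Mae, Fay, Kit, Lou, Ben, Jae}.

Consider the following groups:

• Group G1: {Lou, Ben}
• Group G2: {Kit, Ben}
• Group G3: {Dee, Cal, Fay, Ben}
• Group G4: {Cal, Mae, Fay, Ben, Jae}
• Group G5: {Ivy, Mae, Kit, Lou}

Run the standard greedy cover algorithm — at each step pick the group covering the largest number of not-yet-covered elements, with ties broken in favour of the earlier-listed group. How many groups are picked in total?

Greedy: pick G4 (covers 5 new) → pick G5 (covers 3 new) → pick G3 (covers 1 new). Total picks: 3.

3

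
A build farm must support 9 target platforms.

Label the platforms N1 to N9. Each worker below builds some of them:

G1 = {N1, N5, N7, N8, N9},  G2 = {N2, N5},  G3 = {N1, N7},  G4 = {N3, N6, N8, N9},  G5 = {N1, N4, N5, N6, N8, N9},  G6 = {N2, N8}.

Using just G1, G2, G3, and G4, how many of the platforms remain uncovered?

1

Union of G1, G2, G3, G4 = {N1, N2, N3, N5, N6, N7, N8, N9}.
Not covered: N4 — 1 platform.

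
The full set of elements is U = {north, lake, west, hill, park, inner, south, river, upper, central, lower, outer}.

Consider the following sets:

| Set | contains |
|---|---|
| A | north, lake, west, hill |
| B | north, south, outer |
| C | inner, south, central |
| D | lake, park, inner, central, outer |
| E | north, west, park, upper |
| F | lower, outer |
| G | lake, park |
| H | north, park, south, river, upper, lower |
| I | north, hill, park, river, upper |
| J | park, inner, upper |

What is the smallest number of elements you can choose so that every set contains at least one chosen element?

Take T = {lake, park, south, lower}. Each listed set contains at least one of these, so T is a hitting set of size 4.
No choice of 3 elements meets every set, so 4 is the minimum.

4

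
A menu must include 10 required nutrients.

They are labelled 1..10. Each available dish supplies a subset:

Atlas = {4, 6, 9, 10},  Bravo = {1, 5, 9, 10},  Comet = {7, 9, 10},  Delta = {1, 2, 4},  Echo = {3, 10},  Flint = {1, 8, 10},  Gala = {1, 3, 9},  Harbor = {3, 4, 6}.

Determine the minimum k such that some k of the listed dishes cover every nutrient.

Take {Bravo, Comet, Delta, Flint, Harbor}. Their union is {1, 2, 3, 4, 5, 6, 7, 8, 9, 10}, which is all 10 nutrients.
No 4 of the 8 dishes cover everything (all 70 combinations miss at least one nutrient), so 5 is optimal.

5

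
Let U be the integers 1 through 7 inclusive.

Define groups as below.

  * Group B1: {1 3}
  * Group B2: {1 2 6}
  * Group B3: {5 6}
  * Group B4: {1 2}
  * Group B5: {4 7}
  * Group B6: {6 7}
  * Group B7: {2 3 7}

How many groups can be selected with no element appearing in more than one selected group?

B3, B4, B5 are pairwise disjoint (B3={5,6}; B4={1,2}; B5={4,7}).
Every remaining group overlaps one of these, and no 4 of the listed groups are pairwise disjoint, so 3 is the maximum.

3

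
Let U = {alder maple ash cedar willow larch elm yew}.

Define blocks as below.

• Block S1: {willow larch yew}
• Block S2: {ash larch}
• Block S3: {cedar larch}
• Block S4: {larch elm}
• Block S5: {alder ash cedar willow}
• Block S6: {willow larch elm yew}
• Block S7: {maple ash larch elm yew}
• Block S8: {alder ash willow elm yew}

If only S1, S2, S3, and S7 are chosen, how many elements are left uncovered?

1

Union of S1, S2, S3, S7 = {maple, ash, cedar, willow, larch, elm, yew}.
Not covered: alder — 1 element.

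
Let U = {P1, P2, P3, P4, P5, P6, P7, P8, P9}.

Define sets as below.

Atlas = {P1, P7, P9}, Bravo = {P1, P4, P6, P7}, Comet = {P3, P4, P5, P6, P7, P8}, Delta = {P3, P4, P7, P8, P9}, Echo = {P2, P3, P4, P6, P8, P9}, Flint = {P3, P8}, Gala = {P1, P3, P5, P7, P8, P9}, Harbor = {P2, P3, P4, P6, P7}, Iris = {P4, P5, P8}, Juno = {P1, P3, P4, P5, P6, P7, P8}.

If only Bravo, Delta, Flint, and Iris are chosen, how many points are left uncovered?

Union of Bravo, Delta, Flint, Iris = {P1, P3, P4, P5, P6, P7, P8, P9}.
Not covered: P2 — 1 point.

1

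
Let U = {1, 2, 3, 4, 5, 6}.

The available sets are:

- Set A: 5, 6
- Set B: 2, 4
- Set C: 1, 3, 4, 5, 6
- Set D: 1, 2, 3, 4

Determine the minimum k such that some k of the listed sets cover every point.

Take {A, D}. Their union is {1, 2, 3, 4, 5, 6}, which is all 6 points.
No single set has all 6 points (the largest, C, has 5), so 2 is optimal.

2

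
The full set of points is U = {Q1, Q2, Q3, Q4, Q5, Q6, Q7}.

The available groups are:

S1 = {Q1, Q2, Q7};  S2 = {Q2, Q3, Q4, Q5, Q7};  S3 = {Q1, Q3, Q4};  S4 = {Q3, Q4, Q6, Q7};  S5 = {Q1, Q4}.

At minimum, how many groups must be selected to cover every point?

S2 and S4 and S5 together: S2 ∪ S4 ∪ S5 = {Q1, Q2, Q3, Q4, Q5, Q6, Q7} — every point is covered.
Only S2 contains Q5, so S2 is forced; the remaining 2 points need at least 2 more groups (each remaining group adds at most 1) — so at least 3 groups are needed, and 3 is optimal.

3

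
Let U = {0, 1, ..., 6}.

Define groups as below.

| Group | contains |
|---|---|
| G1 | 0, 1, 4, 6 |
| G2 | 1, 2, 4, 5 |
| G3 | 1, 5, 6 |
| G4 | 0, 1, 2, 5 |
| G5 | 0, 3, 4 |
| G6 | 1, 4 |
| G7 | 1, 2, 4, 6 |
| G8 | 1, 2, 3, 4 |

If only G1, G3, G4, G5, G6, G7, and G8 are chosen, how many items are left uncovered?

Union of G1, G3, G4, G5, G6, G7, G8 = {0, 1, 2, 3, 4, 5, 6} — that's every item, so 0 are uncovered.

0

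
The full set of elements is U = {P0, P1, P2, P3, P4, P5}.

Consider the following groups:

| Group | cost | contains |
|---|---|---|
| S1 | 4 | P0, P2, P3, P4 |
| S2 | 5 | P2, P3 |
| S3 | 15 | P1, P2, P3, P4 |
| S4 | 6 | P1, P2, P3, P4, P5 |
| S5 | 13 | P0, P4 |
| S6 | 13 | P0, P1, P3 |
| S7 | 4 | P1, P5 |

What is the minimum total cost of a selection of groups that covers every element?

8

S1, S7 together cover every element (S1 ∪ S7 = {P0, P1, P2, P3, P4, P5}); total cost 4 + 4 = 8.
No covering selection has total cost below 8.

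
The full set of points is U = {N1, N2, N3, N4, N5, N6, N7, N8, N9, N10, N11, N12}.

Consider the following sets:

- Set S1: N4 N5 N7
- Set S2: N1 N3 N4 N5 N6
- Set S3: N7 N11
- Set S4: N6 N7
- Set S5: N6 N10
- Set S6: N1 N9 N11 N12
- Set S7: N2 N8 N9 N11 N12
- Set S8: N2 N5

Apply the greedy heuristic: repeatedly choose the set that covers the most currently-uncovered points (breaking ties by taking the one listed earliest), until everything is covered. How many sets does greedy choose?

4

Greedy: pick S2 (covers 5 new) → pick S7 (covers 5 new) → pick S1 (covers 1 new) → pick S5 (covers 1 new). Total picks: 4.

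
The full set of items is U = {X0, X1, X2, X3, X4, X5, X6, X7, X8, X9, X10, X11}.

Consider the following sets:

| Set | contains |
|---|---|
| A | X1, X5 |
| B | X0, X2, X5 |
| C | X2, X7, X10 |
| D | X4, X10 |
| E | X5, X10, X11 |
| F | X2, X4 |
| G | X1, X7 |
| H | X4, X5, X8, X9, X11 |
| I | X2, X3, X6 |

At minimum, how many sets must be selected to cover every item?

5

Take {A, B, C, H, I}. Their union is {X0, X1, X2, X3, X4, X5, X6, X7, X8, X9, X10, X11}, which is all 12 items.
No 4 of the 9 sets cover everything (all 126 combinations miss at least one item), so 5 is optimal.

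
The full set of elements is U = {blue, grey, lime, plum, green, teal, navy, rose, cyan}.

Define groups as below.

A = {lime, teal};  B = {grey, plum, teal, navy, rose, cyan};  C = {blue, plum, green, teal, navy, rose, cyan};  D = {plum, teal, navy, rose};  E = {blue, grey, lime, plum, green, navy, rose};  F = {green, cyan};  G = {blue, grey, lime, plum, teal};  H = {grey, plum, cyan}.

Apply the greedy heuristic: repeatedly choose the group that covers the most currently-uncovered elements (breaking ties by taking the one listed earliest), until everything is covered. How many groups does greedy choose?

Greedy: pick C (covers 7 new) → pick E (covers 2 new). Total picks: 2.

2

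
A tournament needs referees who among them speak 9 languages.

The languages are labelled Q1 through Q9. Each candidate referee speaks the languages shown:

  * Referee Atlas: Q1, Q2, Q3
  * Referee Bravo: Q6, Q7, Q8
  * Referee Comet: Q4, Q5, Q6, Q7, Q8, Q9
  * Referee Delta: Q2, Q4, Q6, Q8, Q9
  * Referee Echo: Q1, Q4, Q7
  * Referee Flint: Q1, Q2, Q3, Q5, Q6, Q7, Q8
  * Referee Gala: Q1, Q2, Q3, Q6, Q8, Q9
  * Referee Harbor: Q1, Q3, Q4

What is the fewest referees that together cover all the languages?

Atlas and Comet together: Atlas ∪ Comet = {Q1, Q2, Q3, Q4, Q5, Q6, Q7, Q8, Q9} — every language is covered.
No single referee has all 9 languages (the largest, Flint, has 7), so 2 is optimal.

2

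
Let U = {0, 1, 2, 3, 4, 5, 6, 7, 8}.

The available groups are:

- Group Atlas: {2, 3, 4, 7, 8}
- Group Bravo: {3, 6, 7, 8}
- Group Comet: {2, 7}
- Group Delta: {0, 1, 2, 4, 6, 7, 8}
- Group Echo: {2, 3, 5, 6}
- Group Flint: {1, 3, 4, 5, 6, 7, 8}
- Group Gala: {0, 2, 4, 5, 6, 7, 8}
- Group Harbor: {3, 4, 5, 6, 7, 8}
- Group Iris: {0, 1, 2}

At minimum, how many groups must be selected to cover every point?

2

Delta and Harbor cover everything between them: the union {0, 1, 2, 3, 4, 5, 6, 7, 8} is all of U.
No single group has all 9 points (the largest, Delta, has 7), so 2 is optimal.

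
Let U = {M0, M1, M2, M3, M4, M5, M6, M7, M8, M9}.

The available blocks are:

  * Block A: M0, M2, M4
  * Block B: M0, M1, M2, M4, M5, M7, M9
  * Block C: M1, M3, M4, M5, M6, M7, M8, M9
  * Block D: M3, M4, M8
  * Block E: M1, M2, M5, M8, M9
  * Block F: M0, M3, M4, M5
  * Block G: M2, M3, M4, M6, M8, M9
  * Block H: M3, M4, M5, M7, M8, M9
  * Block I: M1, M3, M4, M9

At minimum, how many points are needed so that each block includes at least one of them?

T = {M1, M4} meets every block (each contains at least one member of T), and |T| = 2.
No single point lies in every block, so at least 2 are needed and 2 is optimal.

2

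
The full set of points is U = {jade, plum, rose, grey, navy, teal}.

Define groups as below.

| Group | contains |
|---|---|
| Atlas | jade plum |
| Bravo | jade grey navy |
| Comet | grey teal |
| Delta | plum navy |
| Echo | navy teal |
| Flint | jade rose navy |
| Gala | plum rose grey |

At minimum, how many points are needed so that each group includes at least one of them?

Take H = {plum, grey, navy}. Each listed group contains at least one of these, so H is a hitting set of size 3.
No choice of 2 points meets every group, so 3 is the minimum.

3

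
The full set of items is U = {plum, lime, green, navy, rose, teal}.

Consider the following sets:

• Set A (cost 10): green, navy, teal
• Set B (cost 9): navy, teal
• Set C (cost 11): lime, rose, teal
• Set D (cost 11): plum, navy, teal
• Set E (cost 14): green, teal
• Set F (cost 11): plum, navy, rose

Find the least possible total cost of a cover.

32

A, C, D together cover every item (A ∪ C ∪ D = {plum, lime, green, navy, rose, teal}); total cost 10 + 11 + 11 = 32.
No covering selection has total cost below 32.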